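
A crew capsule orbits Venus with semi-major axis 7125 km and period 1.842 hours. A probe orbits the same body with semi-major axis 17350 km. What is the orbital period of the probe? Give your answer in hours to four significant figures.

Kepler's third law: T² ∝ a³, so T₂ = T₁ (a₂/a₁)^(3/2).
a₂/a₁ = 2.435, (a₂/a₁)^(3/2) = 3.800.
T₂ = 1.842 × 3.800 = 6.999 hours.

T₂ ≈ 6.999 hours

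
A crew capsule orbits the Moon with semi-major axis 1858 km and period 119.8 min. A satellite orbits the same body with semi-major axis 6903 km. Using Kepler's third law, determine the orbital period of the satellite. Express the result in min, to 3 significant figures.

Kepler's third law: T² ∝ a³, so T₂ = T₁ (a₂/a₁)^(3/2).
a₂/a₁ = 3.715, (a₂/a₁)^(3/2) = 7.161.
T₂ = 119.8 × 7.161 = 857.9 min.

T₂ ≈ 858 min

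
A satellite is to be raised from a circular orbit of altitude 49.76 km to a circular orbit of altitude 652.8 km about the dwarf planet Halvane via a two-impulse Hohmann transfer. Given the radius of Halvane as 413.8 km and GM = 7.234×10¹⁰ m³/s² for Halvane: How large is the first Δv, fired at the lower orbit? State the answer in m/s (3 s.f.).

r₁ = 413.8 + 49.76 = 463.56 km = 4.6356×10⁵ m.
r₂ = 413.8 + 652.8 = 1066.6 km = 1.0666×10⁶ m.
Transfer ellipse a_t = (r₁ + r₂)/2 = 7.651×10⁵ m.
At r₁: circular v_c1 = √(μ/r₁) = 395.0 m/s; transfer-periapsis v_p = √[μ(2/r₁ − 1/a_t)] = 466.4 m/s.
Δv₁ = v_p − v_c1 = 71.39 m/s.

Δv ≈ 71.4 m/s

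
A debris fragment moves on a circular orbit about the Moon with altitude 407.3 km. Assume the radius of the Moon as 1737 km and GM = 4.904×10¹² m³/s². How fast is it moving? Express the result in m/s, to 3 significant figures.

v ≈ 1510 m/s

r = 1737 + 407.3 = 2144.3 km = 2.1443×10⁶ m.
For a circular orbit v = √(μ/r) = √(4.904×10¹² / 2.144×10⁶) = √(2.287×10⁶) = 1512 m/s.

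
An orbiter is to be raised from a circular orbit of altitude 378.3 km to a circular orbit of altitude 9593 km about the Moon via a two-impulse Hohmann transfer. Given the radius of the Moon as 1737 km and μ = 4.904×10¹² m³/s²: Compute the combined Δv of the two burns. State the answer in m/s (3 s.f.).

Δv_total ≈ 743 m/s

r₁ = 1737 + 378.3 = 2115.3 km = 2.1153×10⁶ m.
r₂ = 1737 + 9593 = 11330 km = 1.1330×10⁷ m.
Transfer ellipse a_t = (r₁ + r₂)/2 = 6.723×10⁶ m.
At r₁: circular v_c1 = √(μ/r₁) = 1523 m/s; transfer-perilune v_p = √[μ(2/r₁ − 1/a_t)] = 1977 m/s.
Δv₁ = v_p − v_c1 = 454.1 m/s.
At r₂: circular v_c2 = √(μ/r₂) = 657.9 m/s; transfer-apolune v_a = √[μ(2/r₂ − 1/a_t)] = 369.0 m/s.
Δv₂ = v_c2 − v_a = 288.9 m/s.
Total Δv = Δv₁ + Δv₂ = 742.9 m/s.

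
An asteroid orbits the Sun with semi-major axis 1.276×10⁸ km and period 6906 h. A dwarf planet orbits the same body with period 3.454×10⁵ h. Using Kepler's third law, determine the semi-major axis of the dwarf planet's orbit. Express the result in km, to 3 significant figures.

a₂ ≈ 1.73×10⁹ km

Kepler's third law: a³ ∝ T², so a₂ = a₁ (T₂/T₁)^(2/3).
T₂/T₁ = 50.01, (T₂/T₁)^(2/3) = 13.57.
a₂ = 1.276×10⁸ × 13.57 = 1.732×10⁹ km.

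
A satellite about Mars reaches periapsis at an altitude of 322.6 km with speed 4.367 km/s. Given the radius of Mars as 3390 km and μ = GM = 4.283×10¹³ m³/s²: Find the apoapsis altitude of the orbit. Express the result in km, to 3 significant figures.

apoapsis altitude ≈ 14300 km

r_p = 3390 + 322.6 = 3712.6 km = 3.713×10⁶ m.
Specific energy ε = v²/2 − μ/r = -2.001×10⁶ J/kg, so a = −μ/(2ε) = 1.070×10⁷ m.
The apsides satisfy r_p + r_a = 2a, so the apoapsis radius is 2a − r_p = 1.769×10⁷ m = 17691 km.
Apoapsis altitude = 17691 − 3390 = 14301 km.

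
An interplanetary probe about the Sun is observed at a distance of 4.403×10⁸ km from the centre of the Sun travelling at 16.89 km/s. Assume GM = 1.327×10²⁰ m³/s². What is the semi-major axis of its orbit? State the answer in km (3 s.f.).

r = 4.403×10¹¹ m.
Specific orbital energy ε = v²/2 − μ/r = (16890)²/2 − 1.327×10²⁰/4.403×10¹¹ = -1.587×10⁸ J/kg.
Since ε = −μ/(2a), a = −μ/(2ε) = 4.180×10¹¹ m = 4.1795×10⁸ km.

a ≈ 4.18×10⁸ km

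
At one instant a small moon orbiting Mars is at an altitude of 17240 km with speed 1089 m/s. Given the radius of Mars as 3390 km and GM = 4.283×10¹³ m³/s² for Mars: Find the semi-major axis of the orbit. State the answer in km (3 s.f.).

a ≈ 14400 km

r = 3390 + 17240 = 20630 km = 2.063×10⁷ m.
Vis-viva rearranged: 1/a = 2/r − v²/μ = 9.695×10⁻⁸ − 2.769×10⁻⁸ = 6.926×10⁻⁸ m⁻¹.
a = 1.444×10⁷ m = 14439 km.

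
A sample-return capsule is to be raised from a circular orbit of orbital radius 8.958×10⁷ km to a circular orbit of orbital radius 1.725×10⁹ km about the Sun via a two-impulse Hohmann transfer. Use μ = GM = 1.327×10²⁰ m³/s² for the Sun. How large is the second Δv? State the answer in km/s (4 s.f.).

r₁ = 8.958×10⁷ km = 8.958×10¹⁰ m.
r₂ = 1.725×10⁹ km = 1.725×10¹² m.
Transfer ellipse a_t = (r₁ + r₂)/2 = 9.073×10¹¹ m.
At r₁: circular v_c1 = √(μ/r₁) = 38490 m/s; transfer-perihelion v_p = √[μ(2/r₁ − 1/a_t)] = 53070 m/s.
At r₂: circular v_c2 = √(μ/r₂) = 8771 m/s; transfer-aphelion v_a = √[μ(2/r₂ − 1/a_t)] = 2756 m/s.
Δv₂ = v_c2 − v_a = 6015 m/s.
= 6.015 km/s.

Δv ≈ 6.015 km/s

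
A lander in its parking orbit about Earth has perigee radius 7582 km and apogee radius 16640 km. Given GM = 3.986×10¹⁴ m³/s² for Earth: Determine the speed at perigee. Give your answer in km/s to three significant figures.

v ≈ 8.50 km/s

Semi-major axis a = (r_p + r_a)/2 = 12111 km = 1.211×10⁷ m.
Vis-viva: v² = μ(2/r − 1/a) = 3.986×10¹⁴ × (2.638×10⁻⁷ − 8.257×10⁻⁸) = 7.223×10⁷ m²/s².
v = 8499 m/s = 8.499 km/s.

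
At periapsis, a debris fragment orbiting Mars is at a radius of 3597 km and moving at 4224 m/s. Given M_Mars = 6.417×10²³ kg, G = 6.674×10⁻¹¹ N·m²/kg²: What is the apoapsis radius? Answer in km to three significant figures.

apoapsis radius ≈ 10700 km

μ = GM = 6.674×10⁻¹¹ × 6.417×10²³ = 4.283×10¹³ m³/s².
r_p = 3.597×10⁶ m.
Specific energy ε = v²/2 − μ/r = -2.985×10⁶ J/kg, so a = −μ/(2ε) = 7.173×10⁶ m.
The apsides satisfy r_p + r_a = 2a, so the apoapsis radius is 2a − r_p = 1.075×10⁷ m = 10749 km.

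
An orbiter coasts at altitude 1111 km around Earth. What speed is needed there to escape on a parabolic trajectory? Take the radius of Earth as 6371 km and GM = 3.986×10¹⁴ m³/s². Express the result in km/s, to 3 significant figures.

r = 6371 + 1111 = 7482.0 km = 7.4820×10⁶ m.
Escape speed v_esc = √(2μ/r) = √(2 × 3.986×10¹⁴ / 7.482×10⁶) = √(1.065×10⁸) = 10320 m/s.
= 10.32 km/s.

v_esc ≈ 10.3 km/s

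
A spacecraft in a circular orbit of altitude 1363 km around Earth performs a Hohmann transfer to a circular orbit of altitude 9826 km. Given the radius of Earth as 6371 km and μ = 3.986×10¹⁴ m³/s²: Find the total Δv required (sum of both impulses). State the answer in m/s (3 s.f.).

r₁ = 6371 + 1363 = 7734.0 km = 7.7340×10⁶ m.
r₂ = 6371 + 9826 = 16197 km = 1.6197×10⁷ m.
Transfer ellipse a_t = (r₁ + r₂)/2 = 1.197×10⁷ m.
At r₁: circular v_c1 = √(μ/r₁) = 7179 m/s; transfer-perigee v_p = √[μ(2/r₁ − 1/a_t)] = 8353 m/s.
Δv₁ = v_p − v_c1 = 1173 m/s.
At r₂: circular v_c2 = √(μ/r₂) = 4961 m/s; transfer-apogee v_a = √[μ(2/r₂ − 1/a_t)] = 3988 m/s.
Δv₂ = v_c2 − v_a = 972.5 m/s.
Total Δv = Δv₁ + Δv₂ = 2146 m/s.

Δv_total ≈ 2150 m/s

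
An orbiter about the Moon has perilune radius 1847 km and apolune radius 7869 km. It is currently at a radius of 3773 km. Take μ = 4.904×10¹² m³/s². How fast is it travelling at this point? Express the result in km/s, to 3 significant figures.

Semi-major axis a = (r_p + r_a)/2 = 4858.0 km = 4.858×10⁶ m.
Vis-viva: v² = μ(2/r − 1/a) = 4.904×10¹² × (5.301×10⁻⁷ − 2.058×10⁻⁷) = 1.590×10⁶ m²/s².
v = 1261 m/s = 1.261 km/s.

v ≈ 1.26 km/s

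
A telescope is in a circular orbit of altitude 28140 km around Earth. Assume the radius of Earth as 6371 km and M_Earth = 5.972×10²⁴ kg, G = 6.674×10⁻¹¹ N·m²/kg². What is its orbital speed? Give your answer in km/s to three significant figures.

v ≈ 3.40 km/s

μ = GM = 6.674×10⁻¹¹ × 5.972×10²⁴ = 3.986×10¹⁴ m³/s².
r = 6371 + 28140 = 34511 km = 3.4511×10⁷ m.
For a circular orbit v = √(μ/r) = √(3.986×10¹⁴ / 3.451×10⁷) = √(1.155×10⁷) = 3398 m/s.
That is 3.398 km/s.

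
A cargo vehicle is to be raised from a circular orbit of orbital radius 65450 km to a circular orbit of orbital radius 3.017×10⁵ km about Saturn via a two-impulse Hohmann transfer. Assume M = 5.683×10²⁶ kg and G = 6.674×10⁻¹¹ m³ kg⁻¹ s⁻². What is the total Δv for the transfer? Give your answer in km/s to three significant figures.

μ = GM = 6.674×10⁻¹¹ × 5.683×10²⁶ = 3.793×10¹⁶ m³/s².
r₁ = 65450 km = 6.545×10⁷ m.
r₂ = 3.017×10⁵ km = 3.017×10⁸ m.
Transfer ellipse a_t = (r₁ + r₂)/2 = 1.836×10⁸ m.
At r₁: circular v_c1 = √(μ/r₁) = 24070 m/s; transfer-perikrone v_p = √[μ(2/r₁ − 1/a_t)] = 30860 m/s.
Δv₁ = v_p − v_c1 = 6788 m/s.
At r₂: circular v_c2 = √(μ/r₂) = 11210 m/s; transfer-apokrone v_a = √[μ(2/r₂ − 1/a_t)] = 6695 m/s.
Δv₂ = v_c2 − v_a = 4517 m/s.
Total Δv = Δv₁ + Δv₂ = 11310 m/s = 11.31 km/s.

Δv_total ≈ 11.3 km/s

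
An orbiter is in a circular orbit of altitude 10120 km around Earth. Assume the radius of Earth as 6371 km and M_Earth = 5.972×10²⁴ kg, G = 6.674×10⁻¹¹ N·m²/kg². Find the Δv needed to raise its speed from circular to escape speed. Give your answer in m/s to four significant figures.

Δv ≈ 2036 m/s

μ = GM = 6.674×10⁻¹¹ × 5.972×10²⁴ = 3.986×10¹⁴ m³/s².
r = 6371 + 10120 = 16491 km = 1.6491×10⁷ m.
Circular speed v_c = √(μ/r) = 4916 m/s.
Escape speed v_esc = √(2μ/r) = √2 × v_c = 6953 m/s.
Δv = v_esc − v_c = 2036 m/s.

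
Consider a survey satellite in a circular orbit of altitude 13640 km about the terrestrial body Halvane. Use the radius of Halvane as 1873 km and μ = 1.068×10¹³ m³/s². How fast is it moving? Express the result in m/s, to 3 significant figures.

v ≈ 830 m/s

r = 1873 + 13640 = 15513 km = 1.5513×10⁷ m.
For a circular orbit v = √(μ/r) = √(1.068×10¹³ / 1.551×10⁷) = √(6.885×10⁵) = 829.7 m/s.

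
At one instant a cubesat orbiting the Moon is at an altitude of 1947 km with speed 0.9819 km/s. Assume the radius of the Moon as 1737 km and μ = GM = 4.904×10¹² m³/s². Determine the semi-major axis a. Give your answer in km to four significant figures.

a ≈ 2888 km

r = 1737 + 1947 = 3684.0 km = 3.684×10⁶ m.
Specific orbital energy ε = v²/2 − μ/r = (981.9)²/2 − 4.904×10¹²/3.684×10⁶ = -8.491×10⁵ J/kg.
Since ε = −μ/(2a), a = −μ/(2ε) = 2.888×10⁶ m = 2887.8 km.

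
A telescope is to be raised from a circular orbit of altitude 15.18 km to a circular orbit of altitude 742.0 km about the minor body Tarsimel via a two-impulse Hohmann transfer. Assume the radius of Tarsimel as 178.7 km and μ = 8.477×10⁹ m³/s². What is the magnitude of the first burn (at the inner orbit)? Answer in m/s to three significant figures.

Δv ≈ 59.7 m/s

r₁ = 178.7 + 15.18 = 193.88 km = 1.9388×10⁵ m.
r₂ = 178.7 + 742.0 = 920.70 km = 9.2070×10⁵ m.
Transfer ellipse a_t = (r₁ + r₂)/2 = 5.573×10⁵ m.
At r₁: circular v_c1 = √(μ/r₁) = 209.1 m/s; transfer-periapsis v_p = √[μ(2/r₁ − 1/a_t)] = 268.8 m/s.
Δv₁ = v_p − v_c1 = 59.66 m/s.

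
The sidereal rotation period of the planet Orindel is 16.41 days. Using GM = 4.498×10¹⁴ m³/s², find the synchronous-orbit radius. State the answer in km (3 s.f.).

T = 16.41 days = 1.418×10⁶ s.
A synchronous orbit has period T, so by Kepler's third law a = (μT²/4π²)^(1/3).
μT²/4π² = 4.498×10¹⁴ × (1.418×10⁶)² / 39.48 = 2.290×10²⁵ m³.
a = 2.840×10⁸ m = 2.8399×10⁵ km.

r_sync ≈ 2.84×10⁵ km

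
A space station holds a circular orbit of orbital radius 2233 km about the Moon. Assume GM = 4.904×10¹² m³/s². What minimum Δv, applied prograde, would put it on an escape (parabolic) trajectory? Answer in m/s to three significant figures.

Δv ≈ 614 m/s

r = 2233 km = 2.233×10⁶ m.
Circular speed v_c = √(μ/r) = 1482 m/s.
Escape speed v_esc = √(2μ/r) = √2 × v_c = 2096 m/s.
Δv = v_esc − v_c = 613.8 m/s.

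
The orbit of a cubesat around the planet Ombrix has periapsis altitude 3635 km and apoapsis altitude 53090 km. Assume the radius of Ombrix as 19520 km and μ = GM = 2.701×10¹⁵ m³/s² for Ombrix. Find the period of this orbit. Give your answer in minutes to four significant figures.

T ≈ 667.6 minutes

r_p = 19520 + 3635 = 23155 km = 2.3155×10⁷ m.
r_a = 19520 + 53090 = 72610 km = 7.2610×10⁷ m.
Semi-major axis a = (r_p + r_a)/2 = (23155 + 72610)/2 = 47882 km = 4.788×10⁷ m.
By Kepler's third law T = 2π√(a³/μ) = 2π × 6.375×10³ = 4.006×10⁴ s.
= 667.6 minutes.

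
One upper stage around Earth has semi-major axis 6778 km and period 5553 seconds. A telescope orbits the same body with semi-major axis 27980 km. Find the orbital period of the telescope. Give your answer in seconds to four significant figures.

T₂ ≈ 46570 seconds

Kepler's third law: T² ∝ a³, so T₂ = T₁ (a₂/a₁)^(3/2).
a₂/a₁ = 4.128, (a₂/a₁)^(3/2) = 8.387.
T₂ = 5553 × 8.387 = 46570 seconds.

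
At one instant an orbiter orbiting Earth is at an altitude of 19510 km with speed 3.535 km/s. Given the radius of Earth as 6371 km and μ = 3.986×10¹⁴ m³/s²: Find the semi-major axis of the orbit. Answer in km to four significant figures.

r = 6371 + 19510 = 25881 km = 2.588×10⁷ m.
Specific orbital energy ε = v²/2 − μ/r = (3535)²/2 − 3.986×10¹⁴/2.588×10⁷ = -9.153×10⁶ J/kg.
Since ε = −μ/(2a), a = −μ/(2ε) = 2.177×10⁷ m = 21774 km.

a ≈ 21770 km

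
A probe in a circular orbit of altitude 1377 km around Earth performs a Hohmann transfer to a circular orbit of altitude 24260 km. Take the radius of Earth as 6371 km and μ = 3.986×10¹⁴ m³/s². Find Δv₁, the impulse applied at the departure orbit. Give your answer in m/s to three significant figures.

Δv ≈ 1890 m/s

r₁ = 6371 + 1377 = 7748.0 km = 7.7480×10⁶ m.
r₂ = 6371 + 24260 = 30631 km = 3.0631×10⁷ m.
Transfer ellipse a_t = (r₁ + r₂)/2 = 1.919×10⁷ m.
At r₁: circular v_c1 = √(μ/r₁) = 7173 m/s; transfer-perigee v_p = √[μ(2/r₁ − 1/a_t)] = 9062 m/s.
Δv₁ = v_p − v_c1 = 1889 m/s.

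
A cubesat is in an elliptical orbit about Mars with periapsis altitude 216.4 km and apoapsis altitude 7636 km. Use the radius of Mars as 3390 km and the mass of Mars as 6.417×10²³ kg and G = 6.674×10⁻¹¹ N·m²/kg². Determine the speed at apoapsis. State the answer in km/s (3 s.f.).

μ = GM = 6.674×10⁻¹¹ × 6.417×10²³ = 4.283×10¹³ m³/s².
r_p = 3390 + 216.4 = 3606.4 km = 3.6064×10⁶ m.
r_a = 3390 + 7636 = 11026 km = 1.1026×10⁷ m.
Semi-major axis a = (r_p + r_a)/2 = 7316.2 km = 7.316×10⁶ m.
Vis-viva: v² = μ(2/r − 1/a) = 4.283×10¹³ × (1.814×10⁻⁷ − 1.367×10⁻⁷) = 1.915×10⁶ m²/s².
v = 1384 m/s = 1.384 km/s.

v ≈ 1.38 km/s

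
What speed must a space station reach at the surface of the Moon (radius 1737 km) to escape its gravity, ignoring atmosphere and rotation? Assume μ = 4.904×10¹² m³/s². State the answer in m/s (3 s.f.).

r = R = 1.737×10⁶ m.
Escape speed v_esc = √(2μ/r) = √(2 × 4.904×10¹² / 1.737×10⁶) = √(5.647×10⁶) = 2376 m/s.

v_esc ≈ 2380 m/s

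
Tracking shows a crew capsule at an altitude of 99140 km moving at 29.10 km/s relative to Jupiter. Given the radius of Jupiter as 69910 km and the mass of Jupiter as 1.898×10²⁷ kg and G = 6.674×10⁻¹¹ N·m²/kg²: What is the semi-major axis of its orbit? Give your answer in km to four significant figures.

μ = GM = 6.674×10⁻¹¹ × 1.898×10²⁷ = 1.267×10¹⁷ m³/s².
r = 69910 + 99140 = 1.6905×10⁵ km = 1.690×10⁸ m.
Vis-viva rearranged: 1/a = 2/r − v²/μ = 1.183×10⁻⁸ − 6.685×10⁻⁹ = 5.146×10⁻⁹ m⁻¹.
a = 1.943×10⁸ m = 1.9433×10⁵ km.

a ≈ 1.943×10⁵ km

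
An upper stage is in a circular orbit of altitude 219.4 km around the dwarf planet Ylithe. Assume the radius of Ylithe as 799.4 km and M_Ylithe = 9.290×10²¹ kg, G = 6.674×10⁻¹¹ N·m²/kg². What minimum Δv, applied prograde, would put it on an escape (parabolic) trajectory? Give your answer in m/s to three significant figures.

Δv ≈ 323 m/s

μ = GM = 6.674×10⁻¹¹ × 9.290×10²¹ = 6.200×10¹¹ m³/s².
r = 799.4 + 219.4 = 1018.8 km = 1.0188×10⁶ m.
Circular speed v_c = √(μ/r) = 780.1 m/s.
Escape speed v_esc = √(2μ/r) = √2 × v_c = 1103 m/s.
Δv = v_esc − v_c = 323.1 m/s.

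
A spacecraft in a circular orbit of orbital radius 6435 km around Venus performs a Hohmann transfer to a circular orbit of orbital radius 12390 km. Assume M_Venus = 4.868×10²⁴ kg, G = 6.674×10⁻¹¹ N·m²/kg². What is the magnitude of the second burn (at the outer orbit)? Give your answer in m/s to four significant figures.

μ = GM = 6.674×10⁻¹¹ × 4.868×10²⁴ = 3.249×10¹⁴ m³/s².
r₁ = 6435 km = 6.435×10⁶ m.
r₂ = 12390 km = 1.239×10⁷ m.
Transfer ellipse a_t = (r₁ + r₂)/2 = 9.412×10⁶ m.
At r₁: circular v_c1 = √(μ/r₁) = 7105 m/s; transfer-periapsis v_p = √[μ(2/r₁ − 1/a_t)] = 8152 m/s.
At r₂: circular v_c2 = √(μ/r₂) = 5121 m/s; transfer-apoapsis v_a = √[μ(2/r₂ − 1/a_t)] = 4234 m/s.
Δv₂ = v_c2 − v_a = 886.7 m/s.

Δv ≈ 886.7 m/s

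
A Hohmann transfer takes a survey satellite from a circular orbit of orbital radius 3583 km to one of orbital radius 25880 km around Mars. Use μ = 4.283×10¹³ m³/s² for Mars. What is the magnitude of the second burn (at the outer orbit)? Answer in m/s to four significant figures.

Δv ≈ 652.0 m/s

r₁ = 3583 km = 3.583×10⁶ m.
r₂ = 25880 km = 2.588×10⁷ m.
Transfer ellipse a_t = (r₁ + r₂)/2 = 1.473×10⁷ m.
At r₁: circular v_c1 = √(μ/r₁) = 3457 m/s; transfer-periapsis v_p = √[μ(2/r₁ − 1/a_t)] = 4583 m/s.
At r₂: circular v_c2 = √(μ/r₂) = 1286 m/s; transfer-apoapsis v_a = √[μ(2/r₂ − 1/a_t)] = 634.4 m/s.
Δv₂ = v_c2 − v_a = 652.0 m/s.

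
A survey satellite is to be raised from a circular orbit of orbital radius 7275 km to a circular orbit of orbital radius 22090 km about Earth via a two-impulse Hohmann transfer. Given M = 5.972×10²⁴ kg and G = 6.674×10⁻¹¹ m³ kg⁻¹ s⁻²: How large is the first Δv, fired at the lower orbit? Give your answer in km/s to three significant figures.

μ = GM = 6.674×10⁻¹¹ × 5.972×10²⁴ = 3.986×10¹⁴ m³/s².
r₁ = 7275 km = 7.275×10⁶ m.
r₂ = 22090 km = 2.209×10⁷ m.
Transfer ellipse a_t = (r₁ + r₂)/2 = 1.468×10⁷ m.
At r₁: circular v_c1 = √(μ/r₁) = 7402 m/s; transfer-perigee v_p = √[μ(2/r₁ − 1/a_t)] = 9079 m/s.
Δv₁ = v_p − v_c1 = 1677 m/s.
= 1.677 km/s.

Δv ≈ 1.68 km/s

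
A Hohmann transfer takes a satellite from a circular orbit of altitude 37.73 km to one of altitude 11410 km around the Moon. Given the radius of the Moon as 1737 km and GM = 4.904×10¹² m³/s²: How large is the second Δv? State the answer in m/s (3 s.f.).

Δv ≈ 313 m/s

r₁ = 1737 + 37.73 = 1774.7 km = 1.7747×10⁶ m.
r₂ = 1737 + 11410 = 13147 km = 1.3147×10⁷ m.
Transfer ellipse a_t = (r₁ + r₂)/2 = 7.461×10⁶ m.
At r₁: circular v_c1 = √(μ/r₁) = 1662 m/s; transfer-perilune v_p = √[μ(2/r₁ − 1/a_t)] = 2207 m/s.
At r₂: circular v_c2 = √(μ/r₂) = 610.7 m/s; transfer-apolune v_a = √[μ(2/r₂ − 1/a_t)] = 297.9 m/s.
Δv₂ = v_c2 − v_a = 312.9 m/s.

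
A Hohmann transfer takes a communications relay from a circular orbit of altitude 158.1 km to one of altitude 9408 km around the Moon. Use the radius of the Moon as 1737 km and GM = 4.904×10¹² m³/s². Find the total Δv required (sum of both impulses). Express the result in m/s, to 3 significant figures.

r₁ = 1737 + 158.1 = 1895.1 km = 1.8951×10⁶ m.
r₂ = 1737 + 9408 = 11145 km = 1.1145×10⁷ m.
Transfer ellipse a_t = (r₁ + r₂)/2 = 6.520×10⁶ m.
At r₁: circular v_c1 = √(μ/r₁) = 1609 m/s; transfer-perilune v_p = √[μ(2/r₁ − 1/a_t)] = 2103 m/s.
Δv₁ = v_p − v_c1 = 494.5 m/s.
At r₂: circular v_c2 = √(μ/r₂) = 663.3 m/s; transfer-apolune v_a = √[μ(2/r₂ − 1/a_t)] = 357.6 m/s.
Δv₂ = v_c2 − v_a = 305.7 m/s.
Total Δv = Δv₁ + Δv₂ = 800.2 m/s.

Δv_total ≈ 800 m/s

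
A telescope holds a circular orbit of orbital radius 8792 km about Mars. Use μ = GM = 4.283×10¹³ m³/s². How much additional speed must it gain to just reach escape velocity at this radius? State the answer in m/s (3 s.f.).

Δv ≈ 914 m/s

r = 8792 km = 8.792×10⁶ m.
Circular speed v_c = √(μ/r) = 2207 m/s.
Escape speed v_esc = √(2μ/r) = √2 × v_c = 3121 m/s.
Δv = v_esc − v_c = 914.2 m/s.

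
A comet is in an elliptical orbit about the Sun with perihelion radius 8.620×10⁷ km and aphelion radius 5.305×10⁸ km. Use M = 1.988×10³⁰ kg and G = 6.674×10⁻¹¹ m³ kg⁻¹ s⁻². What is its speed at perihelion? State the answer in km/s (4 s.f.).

v ≈ 51.46 km/s

μ = GM = 6.674×10⁻¹¹ × 1.988×10³⁰ = 1.327×10²⁰ m³/s².
Semi-major axis a = (r_p + r_a)/2 = 3.0835×10⁸ km = 3.084×10¹¹ m.
Vis-viva: v² = μ(2/r − 1/a) = 1.327×10²⁰ × (2.320×10⁻¹¹ − 3.243×10⁻¹²) = 2.648×10⁹ m²/s².
v = 51460 m/s = 51.46 km/s.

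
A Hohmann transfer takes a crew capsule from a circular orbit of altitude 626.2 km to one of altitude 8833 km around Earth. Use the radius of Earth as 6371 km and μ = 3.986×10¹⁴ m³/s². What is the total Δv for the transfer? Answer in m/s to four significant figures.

r₁ = 6371 + 626.2 = 6997.2 km = 6.9972×10⁶ m.
r₂ = 6371 + 8833 = 15204 km = 1.5204×10⁷ m.
Transfer ellipse a_t = (r₁ + r₂)/2 = 1.110×10⁷ m.
At r₁: circular v_c1 = √(μ/r₁) = 7548 m/s; transfer-perigee v_p = √[μ(2/r₁ − 1/a_t)] = 8833 m/s.
Δv₁ = v_p − v_c1 = 1286 m/s.
At r₂: circular v_c2 = √(μ/r₂) = 5120 m/s; transfer-apogee v_a = √[μ(2/r₂ − 1/a_t)] = 4065 m/s.
Δv₂ = v_c2 − v_a = 1055 m/s.
Total Δv = Δv₁ + Δv₂ = 2341 m/s.

Δv_total ≈ 2341 m/s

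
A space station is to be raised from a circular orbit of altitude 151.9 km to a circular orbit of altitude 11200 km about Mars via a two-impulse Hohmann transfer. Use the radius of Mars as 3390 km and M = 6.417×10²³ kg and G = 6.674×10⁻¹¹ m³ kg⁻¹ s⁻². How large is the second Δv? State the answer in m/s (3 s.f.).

μ = GM = 6.674×10⁻¹¹ × 6.417×10²³ = 4.283×10¹³ m³/s².
r₁ = 3390 + 151.9 = 3541.9 km = 3.5419×10⁶ m.
r₂ = 3390 + 11200 = 14590 km = 1.4590×10⁷ m.
Transfer ellipse a_t = (r₁ + r₂)/2 = 9.066×10⁶ m.
At r₁: circular v_c1 = √(μ/r₁) = 3477 m/s; transfer-periapsis v_p = √[μ(2/r₁ − 1/a_t)] = 4411 m/s.
At r₂: circular v_c2 = √(μ/r₂) = 1713 m/s; transfer-apoapsis v_a = √[μ(2/r₂ − 1/a_t)] = 1071 m/s.
Δv₂ = v_c2 − v_a = 642.4 m/s.

Δv ≈ 642 m/s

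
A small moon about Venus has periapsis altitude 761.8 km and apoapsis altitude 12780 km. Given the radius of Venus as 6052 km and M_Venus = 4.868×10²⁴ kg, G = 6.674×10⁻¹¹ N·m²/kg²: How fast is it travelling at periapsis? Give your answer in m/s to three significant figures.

v ≈ 8370 m/s

μ = GM = 6.674×10⁻¹¹ × 4.868×10²⁴ = 3.249×10¹⁴ m³/s².
r_p = 6052 + 761.8 = 6813.8 km = 6.8138×10⁶ m.
r_a = 6052 + 12780 = 18832 km = 1.8832×10⁷ m.
Semi-major axis a = (r_p + r_a)/2 = 12823 km = 1.282×10⁷ m.
Vis-viva: v² = μ(2/r − 1/a) = 3.249×10¹⁴ × (2.935×10⁻⁷ − 7.799×10⁻⁸) = 7.003×10⁷ m²/s².
v = 8368 m/s.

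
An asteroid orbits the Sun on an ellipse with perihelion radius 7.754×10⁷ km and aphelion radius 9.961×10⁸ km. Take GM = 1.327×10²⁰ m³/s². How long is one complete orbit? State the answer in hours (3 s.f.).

T ≈ 59600 hours

Semi-major axis a = (r_p + r_a)/2 = (7.7540×10⁷ + 9.9610×10⁸)/2 = 5.3682×10⁸ km = 5.368×10¹¹ m.
By Kepler's third law T = 2π√(a³/μ) = 2π × 3.414×10⁷ = 2.145×10⁸ s.
= 59590 hours.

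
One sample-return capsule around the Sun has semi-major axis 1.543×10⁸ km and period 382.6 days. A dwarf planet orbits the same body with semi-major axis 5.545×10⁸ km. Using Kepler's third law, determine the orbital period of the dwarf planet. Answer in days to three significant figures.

Kepler's third law: T² ∝ a³, so T₂ = T₁ (a₂/a₁)^(3/2).
a₂/a₁ = 3.594, (a₂/a₁)^(3/2) = 6.812.
T₂ = 382.6 × 6.812 = 2606 days.

T₂ ≈ 2610 days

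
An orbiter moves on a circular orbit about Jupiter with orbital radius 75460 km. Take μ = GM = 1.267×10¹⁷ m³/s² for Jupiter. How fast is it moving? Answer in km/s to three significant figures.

r = 75460 km = 7.546×10⁷ m.
For a circular orbit v = √(μ/r) = √(1.267×10¹⁷ / 7.546×10⁷) = √(1.679×10⁹) = 40980 m/s.
That is 40.98 km/s.

v ≈ 41.0 km/s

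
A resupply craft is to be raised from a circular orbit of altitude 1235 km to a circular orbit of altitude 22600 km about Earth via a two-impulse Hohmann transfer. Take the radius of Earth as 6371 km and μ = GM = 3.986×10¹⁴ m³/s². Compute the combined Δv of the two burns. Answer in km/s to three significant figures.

r₁ = 6371 + 1235 = 7606.0 km = 7.6060×10⁶ m.
r₂ = 6371 + 22600 = 28971 km = 2.8971×10⁷ m.
Transfer ellipse a_t = (r₁ + r₂)/2 = 1.829×10⁷ m.
At r₁: circular v_c1 = √(μ/r₁) = 7239 m/s; transfer-perigee v_p = √[μ(2/r₁ − 1/a_t)] = 9111 m/s.
Δv₁ = v_p − v_c1 = 1872 m/s.
At r₂: circular v_c2 = √(μ/r₂) = 3709 m/s; transfer-apogee v_a = √[μ(2/r₂ − 1/a_t)] = 2392 m/s.
Δv₂ = v_c2 − v_a = 1317 m/s.
Total Δv = Δv₁ + Δv₂ = 3189 m/s = 3.189 km/s.

Δv_total ≈ 3.19 km/s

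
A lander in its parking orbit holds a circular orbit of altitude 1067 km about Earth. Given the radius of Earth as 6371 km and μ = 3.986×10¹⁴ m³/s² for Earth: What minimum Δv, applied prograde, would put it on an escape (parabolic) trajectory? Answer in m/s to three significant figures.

r = 6371 + 1067 = 7438.0 km = 7.4380×10⁶ m.
Circular speed v_c = √(μ/r) = 7320 m/s.
Escape speed v_esc = √(2μ/r) = √2 × v_c = 10350 m/s.
Δv = v_esc − v_c = 3032 m/s.

Δv ≈ 3030 m/s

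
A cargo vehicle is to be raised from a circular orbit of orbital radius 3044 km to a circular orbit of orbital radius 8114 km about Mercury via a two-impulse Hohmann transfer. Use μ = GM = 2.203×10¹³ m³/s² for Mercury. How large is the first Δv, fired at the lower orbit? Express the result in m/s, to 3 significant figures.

r₁ = 3044 km = 3.044×10⁶ m.
r₂ = 8114 km = 8.114×10⁶ m.
Transfer ellipse a_t = (r₁ + r₂)/2 = 5.579×10⁶ m.
At r₁: circular v_c1 = √(μ/r₁) = 2690 m/s; transfer-periherm v_p = √[μ(2/r₁ − 1/a_t)] = 3244 m/s.
Δv₁ = v_p − v_c1 = 554.1 m/s.

Δv ≈ 554 m/s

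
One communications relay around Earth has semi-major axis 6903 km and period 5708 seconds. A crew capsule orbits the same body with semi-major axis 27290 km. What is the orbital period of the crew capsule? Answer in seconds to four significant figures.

T₂ ≈ 44870 seconds

Kepler's third law: T² ∝ a³, so T₂ = T₁ (a₂/a₁)^(3/2).
a₂/a₁ = 3.953, (a₂/a₁)^(3/2) = 7.860.
T₂ = 5708 × 7.860 = 44870 seconds.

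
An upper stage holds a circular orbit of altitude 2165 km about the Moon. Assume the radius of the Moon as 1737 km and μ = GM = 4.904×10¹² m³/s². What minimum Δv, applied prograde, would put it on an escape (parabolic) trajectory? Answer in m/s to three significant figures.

Δv ≈ 464 m/s

r = 1737 + 2165 = 3902.0 km = 3.9020×10⁶ m.
Circular speed v_c = √(μ/r) = 1121 m/s.
Escape speed v_esc = √(2μ/r) = √2 × v_c = 1585 m/s.
Δv = v_esc − v_c = 464.4 m/s.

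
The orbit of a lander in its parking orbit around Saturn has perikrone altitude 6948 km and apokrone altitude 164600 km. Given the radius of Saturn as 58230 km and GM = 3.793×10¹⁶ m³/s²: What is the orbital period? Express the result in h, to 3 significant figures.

r_p = 58230 + 6948 = 65178 km = 6.5178×10⁷ m.
r_a = 58230 + 164600 = 222830 km = 2.2283×10⁸ m.
Semi-major axis a = (r_p + r_a)/2 = (65178 + 2.2283×10⁵)/2 = 1.4400×10⁵ km = 1.440×10⁸ m.
By Kepler's third law T = 2π√(a³/μ) = 2π × 8.873×10³ = 5.575×10⁴ s.
= 15.49 h.

T ≈ 15.5 h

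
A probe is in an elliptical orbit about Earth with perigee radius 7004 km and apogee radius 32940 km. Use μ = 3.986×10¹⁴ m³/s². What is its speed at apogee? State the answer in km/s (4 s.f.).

v ≈ 2.060 km/s

Semi-major axis a = (r_p + r_a)/2 = 19972 km = 1.997×10⁷ m.
Vis-viva: v² = μ(2/r − 1/a) = 3.986×10¹⁴ × (6.072×10⁻⁸ − 5.007×10⁻⁸) = 4.244×10⁶ m²/s².
v = 2060 m/s = 2.060 km/s.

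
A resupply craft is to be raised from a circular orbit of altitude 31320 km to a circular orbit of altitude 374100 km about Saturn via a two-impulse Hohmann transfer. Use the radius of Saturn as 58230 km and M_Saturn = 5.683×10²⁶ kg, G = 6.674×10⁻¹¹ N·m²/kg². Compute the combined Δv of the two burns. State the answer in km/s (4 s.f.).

Δv_total ≈ 9.790 km/s

μ = GM = 6.674×10⁻¹¹ × 5.683×10²⁶ = 3.793×10¹⁶ m³/s².
r₁ = 58230 + 31320 = 89550 km = 8.9550×10⁷ m.
r₂ = 58230 + 374100 = 432330 km = 4.3233×10⁸ m.
Transfer ellipse a_t = (r₁ + r₂)/2 = 2.609×10⁸ m.
At r₁: circular v_c1 = √(μ/r₁) = 20580 m/s; transfer-perikrone v_p = √[μ(2/r₁ − 1/a_t)] = 26490 m/s.
Δv₁ = v_p − v_c1 = 5910 m/s.
At r₂: circular v_c2 = √(μ/r₂) = 9366 m/s; transfer-apokrone v_a = √[μ(2/r₂ − 1/a_t)] = 5487 m/s.
Δv₂ = v_c2 − v_a = 3879 m/s.
Total Δv = Δv₁ + Δv₂ = 9790 m/s = 9.790 km/s.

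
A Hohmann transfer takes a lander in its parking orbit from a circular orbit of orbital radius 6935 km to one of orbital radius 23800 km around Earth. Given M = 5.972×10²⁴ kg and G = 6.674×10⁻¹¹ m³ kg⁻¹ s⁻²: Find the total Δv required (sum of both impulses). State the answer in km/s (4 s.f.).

μ = GM = 6.674×10⁻¹¹ × 5.972×10²⁴ = 3.986×10¹⁴ m³/s².
r₁ = 6935 km = 6.935×10⁶ m.
r₂ = 23800 km = 2.380×10⁷ m.
Transfer ellipse a_t = (r₁ + r₂)/2 = 1.537×10⁷ m.
At r₁: circular v_c1 = √(μ/r₁) = 7581 m/s; transfer-perigee v_p = √[μ(2/r₁ − 1/a_t)] = 9434 m/s.
Δv₁ = v_p − v_c1 = 1853 m/s.
At r₂: circular v_c2 = √(μ/r₂) = 4092 m/s; transfer-apogee v_a = √[μ(2/r₂ − 1/a_t)] = 2749 m/s.
Δv₂ = v_c2 − v_a = 1343 m/s.
Total Δv = Δv₁ + Δv₂ = 3197 m/s = 3.197 km/s.

Δv_total ≈ 3.197 km/s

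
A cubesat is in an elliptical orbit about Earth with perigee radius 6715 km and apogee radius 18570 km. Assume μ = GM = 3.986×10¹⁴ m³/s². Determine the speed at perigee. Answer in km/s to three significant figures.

v ≈ 9.34 km/s

Semi-major axis a = (r_p + r_a)/2 = 12642 km = 1.264×10⁷ m.
Vis-viva: v² = μ(2/r − 1/a) = 3.986×10¹⁴ × (2.978×10⁻⁷ − 7.910×10⁻⁸) = 8.719×10⁷ m²/s².
v = 9338 m/s = 9.338 km/s.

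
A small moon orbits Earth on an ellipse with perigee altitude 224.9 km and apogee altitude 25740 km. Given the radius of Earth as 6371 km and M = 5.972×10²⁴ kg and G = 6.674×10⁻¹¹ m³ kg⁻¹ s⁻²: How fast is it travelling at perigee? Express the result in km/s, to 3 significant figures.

μ = GM = 6.674×10⁻¹¹ × 5.972×10²⁴ = 3.986×10¹⁴ m³/s².
r_p = 6371 + 224.9 = 6595.9 km = 6.5959×10⁶ m.
r_a = 6371 + 25740 = 32111 km = 3.2111×10⁷ m.
Semi-major axis a = (r_p + r_a)/2 = 19353 km = 1.935×10⁷ m.
Vis-viva: v² = μ(2/r − 1/a) = 3.986×10¹⁴ × (3.032×10⁻⁷ − 5.167×10⁻⁸) = 1.003×10⁸ m²/s².
v = 10010 m/s = 10.01 km/s.

v ≈ 10.0 km/s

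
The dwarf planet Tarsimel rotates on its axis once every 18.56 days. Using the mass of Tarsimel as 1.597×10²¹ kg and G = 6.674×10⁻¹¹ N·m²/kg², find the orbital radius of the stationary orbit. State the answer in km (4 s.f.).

μ = GM = 6.674×10⁻¹¹ × 1.597×10²¹ = 1.066×10¹¹ m³/s².
T = 18.56 days = 1.604×10⁶ s.
A synchronous orbit has period T, so by Kepler's third law a = (μT²/4π²)^(1/3).
μT²/4π² = 1.066×10¹¹ × (1.604×10⁶)² / 39.48 = 6.942×10²¹ m³.
a = 1.908×10⁷ m = 19077 km.

r_sync ≈ 19080 km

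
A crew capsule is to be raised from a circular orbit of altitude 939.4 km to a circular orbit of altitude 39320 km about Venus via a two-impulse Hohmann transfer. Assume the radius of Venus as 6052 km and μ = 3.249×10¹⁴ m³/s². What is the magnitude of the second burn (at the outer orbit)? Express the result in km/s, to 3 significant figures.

r₁ = 6052 + 939.4 = 6991.4 km = 6.9914×10⁶ m.
r₂ = 6052 + 39320 = 45372 km = 4.5372×10⁷ m.
Transfer ellipse a_t = (r₁ + r₂)/2 = 2.618×10⁷ m.
At r₁: circular v_c1 = √(μ/r₁) = 6817 m/s; transfer-periapsis v_p = √[μ(2/r₁ − 1/a_t)] = 8974 m/s.
At r₂: circular v_c2 = √(μ/r₂) = 2676 m/s; transfer-apoapsis v_a = √[μ(2/r₂ − 1/a_t)] = 1383 m/s.
Δv₂ = v_c2 − v_a = 1293 m/s.
= 1.293 km/s.

Δv ≈ 1.29 km/s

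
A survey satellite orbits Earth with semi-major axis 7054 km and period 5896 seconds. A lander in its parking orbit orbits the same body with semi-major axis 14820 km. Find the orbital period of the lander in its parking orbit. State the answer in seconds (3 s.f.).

Kepler's third law: T² ∝ a³, so T₂ = T₁ (a₂/a₁)^(3/2).
a₂/a₁ = 2.101, (a₂/a₁)^(3/2) = 3.045.
T₂ = 5896 × 3.045 = 17950 seconds.

T₂ ≈ 18000 seconds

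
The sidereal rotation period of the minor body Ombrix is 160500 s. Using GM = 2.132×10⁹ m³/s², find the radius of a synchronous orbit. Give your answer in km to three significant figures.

A synchronous orbit has period T, so by Kepler's third law a = (μT²/4π²)^(1/3).
μT²/4π² = 2.132×10⁹ × (1.605×10⁵)² / 39.48 = 1.391×10¹⁸ m³.
a = 1.116×10⁶ m = 1116.3 km.

r_sync ≈ 1120 km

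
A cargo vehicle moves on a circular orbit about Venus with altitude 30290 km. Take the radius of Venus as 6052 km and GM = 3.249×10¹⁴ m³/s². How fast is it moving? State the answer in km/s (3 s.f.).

r = 6052 + 30290 = 36342 km = 3.6342×10⁷ m.
For a circular orbit v = √(μ/r) = √(3.249×10¹⁴ / 3.634×10⁷) = √(8.940×10⁶) = 2990 m/s.
That is 2.990 km/s.

v ≈ 2.99 km/s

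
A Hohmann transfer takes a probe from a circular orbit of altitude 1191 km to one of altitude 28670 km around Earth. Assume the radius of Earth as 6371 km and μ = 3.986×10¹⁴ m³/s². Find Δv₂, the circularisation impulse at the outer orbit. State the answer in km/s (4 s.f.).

Δv ≈ 1.363 km/s

r₁ = 6371 + 1191 = 7562.0 km = 7.5620×10⁶ m.
r₂ = 6371 + 28670 = 35041 km = 3.5041×10⁷ m.
Transfer ellipse a_t = (r₁ + r₂)/2 = 2.130×10⁷ m.
At r₁: circular v_c1 = √(μ/r₁) = 7260 m/s; transfer-perigee v_p = √[μ(2/r₁ − 1/a_t)] = 9312 m/s.
At r₂: circular v_c2 = √(μ/r₂) = 3373 m/s; transfer-apogee v_a = √[μ(2/r₂ − 1/a_t)] = 2010 m/s.
Δv₂ = v_c2 − v_a = 1363 m/s.
= 1.363 km/s.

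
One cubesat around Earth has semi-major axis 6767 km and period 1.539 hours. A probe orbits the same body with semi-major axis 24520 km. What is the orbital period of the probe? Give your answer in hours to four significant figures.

Kepler's third law: T² ∝ a³, so T₂ = T₁ (a₂/a₁)^(3/2).
a₂/a₁ = 3.623, (a₂/a₁)^(3/2) = 6.897.
T₂ = 1.539 × 6.897 = 10.62 hours.

T₂ ≈ 10.62 hours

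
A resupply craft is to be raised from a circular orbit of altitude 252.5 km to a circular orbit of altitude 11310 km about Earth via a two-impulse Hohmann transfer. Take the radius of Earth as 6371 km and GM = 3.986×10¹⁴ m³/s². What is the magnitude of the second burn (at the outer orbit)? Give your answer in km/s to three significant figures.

r₁ = 6371 + 252.5 = 6623.5 km = 6.6235×10⁶ m.
r₂ = 6371 + 11310 = 17681 km = 1.7681×10⁷ m.
Transfer ellipse a_t = (r₁ + r₂)/2 = 1.215×10⁷ m.
At r₁: circular v_c1 = √(μ/r₁) = 7758 m/s; transfer-perigee v_p = √[μ(2/r₁ − 1/a_t)] = 9357 m/s.
At r₂: circular v_c2 = √(μ/r₂) = 4748 m/s; transfer-apogee v_a = √[μ(2/r₂ − 1/a_t)] = 3505 m/s.
Δv₂ = v_c2 − v_a = 1243 m/s.
= 1.243 km/s.

Δv ≈ 1.24 km/s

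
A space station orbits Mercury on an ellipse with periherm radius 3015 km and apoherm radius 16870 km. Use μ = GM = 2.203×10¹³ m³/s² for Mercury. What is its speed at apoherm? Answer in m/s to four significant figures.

v ≈ 629.3 m/s

Semi-major axis a = (r_p + r_a)/2 = 9942.5 km = 9.942×10⁶ m.
Vis-viva: v² = μ(2/r − 1/a) = 2.203×10¹³ × (1.186×10⁻⁷ − 1.006×10⁻⁷) = 3.960×10⁵ m²/s².
v = 629.3 m/s.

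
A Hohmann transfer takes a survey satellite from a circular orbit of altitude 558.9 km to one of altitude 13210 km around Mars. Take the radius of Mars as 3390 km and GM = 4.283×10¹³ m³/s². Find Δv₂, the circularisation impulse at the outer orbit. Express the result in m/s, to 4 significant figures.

r₁ = 3390 + 558.9 = 3948.9 km = 3.9489×10⁶ m.
r₂ = 3390 + 13210 = 16600 km = 1.6600×10⁷ m.
Transfer ellipse a_t = (r₁ + r₂)/2 = 1.027×10⁷ m.
At r₁: circular v_c1 = √(μ/r₁) = 3293 m/s; transfer-periapsis v_p = √[μ(2/r₁ − 1/a_t)] = 4186 m/s.
At r₂: circular v_c2 = √(μ/r₂) = 1606 m/s; transfer-apoapsis v_a = √[μ(2/r₂ − 1/a_t)] = 995.8 m/s.
Δv₂ = v_c2 − v_a = 610.5 m/s.

Δv ≈ 610.5 m/s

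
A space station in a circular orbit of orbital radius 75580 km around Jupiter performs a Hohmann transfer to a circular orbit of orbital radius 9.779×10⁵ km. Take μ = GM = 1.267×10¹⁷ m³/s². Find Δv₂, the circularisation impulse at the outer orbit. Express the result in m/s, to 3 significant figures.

r₁ = 75580 km = 7.558×10⁷ m.
r₂ = 9.779×10⁵ km = 9.779×10⁸ m.
Transfer ellipse a_t = (r₁ + r₂)/2 = 5.267×10⁸ m.
At r₁: circular v_c1 = √(μ/r₁) = 40940 m/s; transfer-perijove v_p = √[μ(2/r₁ − 1/a_t)] = 55790 m/s.
At r₂: circular v_c2 = √(μ/r₂) = 11380 m/s; transfer-apojove v_a = √[μ(2/r₂ − 1/a_t)] = 4312 m/s.
Δv₂ = v_c2 − v_a = 7071 m/s.

Δv ≈ 7070 m/s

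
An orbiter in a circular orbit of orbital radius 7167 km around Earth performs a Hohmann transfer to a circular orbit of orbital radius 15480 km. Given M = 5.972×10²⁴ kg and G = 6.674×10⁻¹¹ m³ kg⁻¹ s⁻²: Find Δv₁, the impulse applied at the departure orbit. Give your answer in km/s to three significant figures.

Δv ≈ 1.26 km/s

μ = GM = 6.674×10⁻¹¹ × 5.972×10²⁴ = 3.986×10¹⁴ m³/s².
r₁ = 7167 km = 7.167×10⁶ m.
r₂ = 15480 km = 1.548×10⁷ m.
Transfer ellipse a_t = (r₁ + r₂)/2 = 1.132×10⁷ m.
At r₁: circular v_c1 = √(μ/r₁) = 7457 m/s; transfer-perigee v_p = √[μ(2/r₁ − 1/a_t)] = 8719 m/s.
Δv₁ = v_p − v_c1 = 1262 m/s.
= 1.262 km/s.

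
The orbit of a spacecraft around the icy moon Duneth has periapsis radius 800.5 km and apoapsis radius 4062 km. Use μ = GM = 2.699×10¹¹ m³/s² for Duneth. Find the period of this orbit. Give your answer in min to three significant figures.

T ≈ 764 min

Semi-major axis a = (r_p + r_a)/2 = (800.50 + 4062.0)/2 = 2431.2 km = 2.431×10⁶ m.
By Kepler's third law T = 2π√(a³/μ) = 2π × 7.297×10³ = 4.585×10⁴ s.
= 764.1 min.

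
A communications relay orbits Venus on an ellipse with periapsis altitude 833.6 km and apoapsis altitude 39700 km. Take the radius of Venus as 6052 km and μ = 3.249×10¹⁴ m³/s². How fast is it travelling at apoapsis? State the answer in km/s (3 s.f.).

r_p = 6052 + 833.6 = 6885.6 km = 6.8856×10⁶ m.
r_a = 6052 + 39700 = 45752 km = 4.5752×10⁷ m.
Semi-major axis a = (r_p + r_a)/2 = 26319 km = 2.632×10⁷ m.
Vis-viva: v² = μ(2/r − 1/a) = 3.249×10¹⁴ × (4.371×10⁻⁸ − 3.800×10⁻⁸) = 1.858×10⁶ m²/s².
v = 1363 m/s = 1.363 km/s.

v ≈ 1.36 km/s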